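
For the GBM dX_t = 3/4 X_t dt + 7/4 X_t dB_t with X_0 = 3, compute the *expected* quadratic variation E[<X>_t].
E[<X>_t] = 441*exp(73*t/16)/73 - 441/73

<X>_t = int_0^t ((7/4) * X_s)^2 ds. Taking expectation inside the integral: E[<X>_t] = (7/4)^2 * int_0^t E[X_s^2] ds. For GBM, E[X_s^2] = x_0^2 * exp((2 mu + sigma^2) s). Integrating:
  E[<X>_t] = (7/4)^2 * 3^2 * (exp((2*(3/4) + (7/4)^2) t) - 1) / (2*(3/4) + (7/4)^2)
           = (7/4)^2 * 3^2 * (exp((73/16) t) - 1) / (73/16) = 441*exp(73*t/16)/73 - 441/73.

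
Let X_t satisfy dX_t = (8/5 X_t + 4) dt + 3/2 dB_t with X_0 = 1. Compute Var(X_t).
Var(X_t) = 45*exp(16*t/5)/64 - 45/64

The variance V(t) = Var(X_t) satisfies V'(t) = 2 a V(t) + c^2 with V(0) = 0 (drift coefficient is linear in X, diffusion is constant). With a = 8/5, c = 3/2, the solution is
  V(t) = (c^2 / (2 a)) * (exp(2 a t) - 1)
       = ((3/2)^2 / (2*(8/5))) * (exp((16/5) t) - 1)
       = 45*exp(16*t/5)/64 - 45/64.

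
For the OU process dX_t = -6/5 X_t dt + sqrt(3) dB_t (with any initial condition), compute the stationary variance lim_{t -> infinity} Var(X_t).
lim Var(X_t) = 5/4

The OU SDE dX = -theta X dt + sigma dB admits the integrating factor exp(theta t): d(exp(theta t) X_t) = sigma exp(theta t) dB_t. Integrating from 0 to t gives X_t = x_0 * exp(-theta t) + sigma * int_0^t exp(-theta (t-s)) dB_s for any initial x_0. The Itô integral has variance (by the Itô isometry) sigma^2 * int_0^t exp(-2 theta (t - s)) ds = sigma^2 * (1 - exp(-2 theta t)) / (2 theta), independent of x_0.
With theta = 6/5, sigma = sqrt(3):
  Var(X_t) = (sqrt(3))^2 * (1 - exp(-2*6/5 t)) / (2 * 6/5) = 5/4 - 5*exp(-12*t/5)/4.
As t -> infinity, exp(-2*6/5 t) -> 0, so the stationary variance is sigma^2 / (2 theta) = 5/4.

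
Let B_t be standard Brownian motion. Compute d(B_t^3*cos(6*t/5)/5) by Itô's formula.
d(B_t^3*cos(6*t/5)/5) = (3*B_t*(-2*B_t^2*sin(6*t/5) + 5*cos(6*t/5))/25) dt + (3*B_t^2*cos(6*t/5)/5) dB_t

Itô's formula for f(t, x): d f(t, B_t) = (f_t + (1/2) f_xx) dt + f_x dB_t. Compute partials of f(t, x) = x^3*cos(6*t/5)/5:
  f_t(t,x)  = -6*x^3*sin(6*t/5)/25
  f_x(t,x)  = 3*x^2*cos(6*t/5)/5
  f_xx(t,x) = 6*x*cos(6*t/5)/5
Assemble drift = f_t + (1/2) f_xx = 3*x*(-2*x^2*sin(6*t/5) + 5*cos(6*t/5))/25 and diffusion = f_x = 3*x^2*cos(6*t/5)/5. Substituting x = B_t:
  d(B_t^3*cos(6*t/5)/5) = (3*B_t*(-2*B_t^2*sin(6*t/5) + 5*cos(6*t/5))/25) dt + (3*B_t^2*cos(6*t/5)/5) dB_t.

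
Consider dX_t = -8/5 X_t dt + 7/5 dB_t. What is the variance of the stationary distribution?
lim Var(X_t) = 49/80

The OU SDE dX = -theta X dt + sigma dB admits the integrating factor exp(theta t): d(exp(theta t) X_t) = sigma exp(theta t) dB_t. Integrating from 0 to t gives X_t = x_0 * exp(-theta t) + sigma * int_0^t exp(-theta (t-s)) dB_s for any initial x_0. The Itô integral has variance (by the Itô isometry) sigma^2 * int_0^t exp(-2 theta (t - s)) ds = sigma^2 * (1 - exp(-2 theta t)) / (2 theta), independent of x_0.
With theta = 8/5, sigma = 7/5:
  Var(X_t) = (7/5)^2 * (1 - exp(-2*8/5 t)) / (2 * 8/5) = 49/80 - 49*exp(-16*t/5)/80.
As t -> infinity, exp(-2*8/5 t) -> 0, so the stationary variance is sigma^2 / (2 theta) = 49/80.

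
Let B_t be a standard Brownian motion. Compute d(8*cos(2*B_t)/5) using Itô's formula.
d(8*cos(2*B_t)/5) = (-16*cos(2*B_t)/5) dt + (-16*sin(2*B_t)/5) dB_t

Itô's formula for f(B_t) gives d f(B_t) = f'(B_t) dB_t + (1/2) f''(B_t) dt. Compute derivatives of f(x) = 8*cos(2*x)/5:
  f'(x)  = -16*sin(2*x)/5
  f''(x) = -32*cos(2*x)/5
Substitute x = B_t and multiply the f'' term by 1/2:
  drift     = (1/2) * (-32*cos(2*x)/5) evaluated at B_t = -16*cos(2*B_t)/5
  diffusion = (-16*sin(2*x)/5) evaluated at B_t = -16*sin(2*B_t)/5
Therefore d(8*cos(2*B_t)/5) = (-16*cos(2*B_t)/5) dt + (-16*sin(2*B_t)/5) dB_t.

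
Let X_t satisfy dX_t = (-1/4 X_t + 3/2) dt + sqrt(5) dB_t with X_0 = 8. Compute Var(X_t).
Var(X_t) = 10 - 10*exp(-t/2)

The variance V(t) = Var(X_t) satisfies V'(t) = 2 a V(t) + c^2 with V(0) = 0 (drift coefficient is linear in X, diffusion is constant). With a = -1/4, c = sqrt(5), the solution is
  V(t) = (c^2 / (2 a)) * (exp(2 a t) - 1)
       = (sqrt(5)^2 / (2*(-1/4))) * (exp((-1/2) t) - 1)
       = 10 - 10*exp(-t/2).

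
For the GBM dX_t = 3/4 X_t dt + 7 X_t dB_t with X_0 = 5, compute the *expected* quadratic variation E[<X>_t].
E[<X>_t] = 2450*exp(101*t/2)/101 - 2450/101

<X>_t = int_0^t (7 * X_s)^2 ds. Taking expectation inside the integral: E[<X>_t] = 7^2 * int_0^t E[X_s^2] ds. For GBM, E[X_s^2] = x_0^2 * exp((2 mu + sigma^2) s). Integrating:
  E[<X>_t] = 7^2 * 5^2 * (exp((2*(3/4) + 7^2) t) - 1) / (2*(3/4) + 7^2)
           = 7^2 * 5^2 * (exp((101/2) t) - 1) / (101/2) = 2450*exp(101*t/2)/101 - 2450/101.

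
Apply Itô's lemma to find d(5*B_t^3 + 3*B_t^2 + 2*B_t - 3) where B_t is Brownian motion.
d(5*B_t^3 + 3*B_t^2 + 2*B_t - 3) = (15*B_t + 3) dt + (15*B_t^2 + 6*B_t + 2) dB_t

Itô's formula for f(B_t) gives d f(B_t) = f'(B_t) dB_t + (1/2) f''(B_t) dt. Compute derivatives of f(x) = 5*x^3 + 3*x^2 + 2*x - 3:
  f'(x)  = 15*x^2 + 6*x + 2
  f''(x) = 30*x + 6
Substitute x = B_t and multiply the f'' term by 1/2:
  drift     = (1/2) * (30*x + 6) evaluated at B_t = 15*B_t + 3
  diffusion = (15*x^2 + 6*x + 2) evaluated at B_t = 15*B_t^2 + 6*B_t + 2
Therefore d(5*B_t^3 + 3*B_t^2 + 2*B_t - 3) = (15*B_t + 3) dt + (15*B_t^2 + 6*B_t + 2) dB_t.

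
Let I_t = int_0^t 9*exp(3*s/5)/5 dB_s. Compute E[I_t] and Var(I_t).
E[I_t] = 0; Var(I_t) = 27*exp(6*t/5)/10 - 27/10

The Itô integral of a deterministic integrand f(s) has mean 0 because each increment f(s) * (B_{s+ds} - B_s) has mean 0. By the Itô isometry:
  Var( int_0^t f(s) dB_s ) = E[ (int_0^t f(s) dB_s)^2 ] = int_0^t f(s)^2 ds.
Here f(s) = 9*exp(3*s/5)/5, so f(s)^2 = 81*exp(6*s/5)/25. Integrate:
  int_0^t (81*exp(6*s/5)/25) ds = 27*exp(6*t/5)/10 - 27/10.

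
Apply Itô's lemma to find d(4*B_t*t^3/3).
d(4*B_t*t^3/3) = (4*B_t*t^2) dt + (4*t^3/3) dB_t

Itô's formula for f(t, x): d f(t, B_t) = (f_t + (1/2) f_xx) dt + f_x dB_t. Compute partials of f(t, x) = 4*t^3*x/3:
  f_t(t,x)  = 4*t^2*x
  f_x(t,x)  = 4*t^3/3
  f_xx(t,x) = 0
Assemble drift = f_t + (1/2) f_xx = 4*t^2*x and diffusion = f_x = 4*t^3/3. Substituting x = B_t:
  d(4*B_t*t^3/3) = (4*B_t*t^2) dt + (4*t^3/3) dB_t.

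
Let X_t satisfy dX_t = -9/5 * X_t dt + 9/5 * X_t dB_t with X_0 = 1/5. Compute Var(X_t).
Var(X_t) = (exp(81*t/25) - 1)*exp(-18*t/5)/25

For GBM dX = mu X dt + sigma X dB with X_0 = x_0, apply Itô to Y = log X: dY = (mu - sigma^2/2) dt + sigma dB, so Y_t = log(x_0) + (mu - sigma^2/2) t + sigma B_t and hence X_t = x_0 * exp((mu - sigma^2/2) t + sigma B_t).
With mu = -9/5, sigma = 9/5, x_0 = 1/5, this gives:
  X_t = 1/5 * exp((-171/50) * t + (9/5) * B_t).
Since sigma*B_t ~ Normal(0, sigma^2 t), E[exp(sigma*B_t)] = exp(sigma^2 t / 2); so E[X_t] = x_0 * exp((mu - sigma^2/2) t) * exp(sigma^2 t / 2) = x_0 * exp(mu t) = exp(-9*t/5)/5.
Var(X_t) = E[X_t^2] - (E[X_t])^2 = x_0^2 * exp(2 mu t) * (exp(sigma^2 t) - 1) = (exp(81*t/25) - 1)*exp(-18*t/5)/25.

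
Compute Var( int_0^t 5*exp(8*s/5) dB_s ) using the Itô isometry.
Var = 125*exp(16*t/5)/16 - 125/16

The Itô integral of a deterministic integrand f(s) has mean 0 because each increment f(s) * (B_{s+ds} - B_s) has mean 0. By the Itô isometry:
  Var( int_0^t f(s) dB_s ) = E[ (int_0^t f(s) dB_s)^2 ] = int_0^t f(s)^2 ds.
Here f(s) = 5*exp(8*s/5), so f(s)^2 = 25*exp(16*s/5). Integrate:
  int_0^t (25*exp(16*s/5)) ds = 125*exp(16*t/5)/16 - 125/16.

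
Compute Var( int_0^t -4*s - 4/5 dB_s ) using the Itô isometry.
Var = 16*t*(25*t^2 + 15*t + 3)/75

The Itô integral of a deterministic integrand f(s) has mean 0 because each increment f(s) * (B_{s+ds} - B_s) has mean 0. By the Itô isometry:
  Var( int_0^t f(s) dB_s ) = E[ (int_0^t f(s) dB_s)^2 ] = int_0^t f(s)^2 ds.
Here f(s) = -4*s - 4/5, so f(s)^2 = 16*(5*s + 1)^2/25. Integrate:
  int_0^t (16*(5*s + 1)^2/25) ds = 16*t*(25*t^2 + 15*t + 3)/75.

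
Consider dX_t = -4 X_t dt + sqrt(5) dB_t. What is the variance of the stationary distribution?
lim Var(X_t) = 5/8

The OU SDE dX = -theta X dt + sigma dB admits the integrating factor exp(theta t): d(exp(theta t) X_t) = sigma exp(theta t) dB_t. Integrating from 0 to t gives X_t = x_0 * exp(-theta t) + sigma * int_0^t exp(-theta (t-s)) dB_s for any initial x_0. The Itô integral has variance (by the Itô isometry) sigma^2 * int_0^t exp(-2 theta (t - s)) ds = sigma^2 * (1 - exp(-2 theta t)) / (2 theta), independent of x_0.
With theta = 4, sigma = sqrt(5):
  Var(X_t) = (sqrt(5))^2 * (1 - exp(-2*4 t)) / (2 * 4) = 5/8 - 5*exp(-8*t)/8.
As t -> infinity, exp(-2*4 t) -> 0, so the stationary variance is sigma^2 / (2 theta) = 5/8.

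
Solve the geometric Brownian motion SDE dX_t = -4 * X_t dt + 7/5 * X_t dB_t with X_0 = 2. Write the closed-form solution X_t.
X_t = 2 * exp((-249/50) * t + (7/5) * B_t)

For GBM dX = mu X dt + sigma X dB with X_0 = x_0, apply Itô to Y = log X: dY = (mu - sigma^2/2) dt + sigma dB, so Y_t = log(x_0) + (mu - sigma^2/2) t + sigma B_t and hence X_t = x_0 * exp((mu - sigma^2/2) t + sigma B_t).
With mu = -4, sigma = 7/5, x_0 = 2, this gives:
  X_t = 2 * exp((-249/50) * t + (7/5) * B_t).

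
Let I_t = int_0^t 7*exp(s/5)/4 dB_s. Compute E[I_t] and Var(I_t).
E[I_t] = 0; Var(I_t) = 245*exp(2*t/5)/32 - 245/32

The Itô integral of a deterministic integrand f(s) has mean 0 because each increment f(s) * (B_{s+ds} - B_s) has mean 0. By the Itô isometry:
  Var( int_0^t f(s) dB_s ) = E[ (int_0^t f(s) dB_s)^2 ] = int_0^t f(s)^2 ds.
Here f(s) = 7*exp(s/5)/4, so f(s)^2 = 49*exp(2*s/5)/16. Integrate:
  int_0^t (49*exp(2*s/5)/16) ds = 245*exp(2*t/5)/32 - 245/32.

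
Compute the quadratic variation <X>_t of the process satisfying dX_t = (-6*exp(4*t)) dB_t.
<X>_t = 9*exp(8*t)/2 - 9/2

For an Itô process dX_t = a(t) dt + b(t) dB_t, the quadratic variation is <X>_t = int_0^t b(s)^2 ds (the drift term does not contribute). Here b(s) = -6*exp(4*s), so
  b(s)^2 = 36*exp(8*s).
Integrating from 0 to t:
  <X>_t = int_0^t (36*exp(8*s)) ds = 9*exp(8*t)/2 - 9/2.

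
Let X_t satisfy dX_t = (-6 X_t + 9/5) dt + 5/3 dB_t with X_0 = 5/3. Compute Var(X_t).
Var(X_t) = 25/108 - 25*exp(-12*t)/108

The variance V(t) = Var(X_t) satisfies V'(t) = 2 a V(t) + c^2 with V(0) = 0 (drift coefficient is linear in X, diffusion is constant). With a = -6, c = 5/3, the solution is
  V(t) = (c^2 / (2 a)) * (exp(2 a t) - 1)
       = ((5/3)^2 / (2*(-6))) * (exp((-12) t) - 1)
       = 25/108 - 25*exp(-12*t)/108.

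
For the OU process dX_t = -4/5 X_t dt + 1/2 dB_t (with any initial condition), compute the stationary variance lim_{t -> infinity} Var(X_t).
lim Var(X_t) = 5/32

The OU SDE dX = -theta X dt + sigma dB admits the integrating factor exp(theta t): d(exp(theta t) X_t) = sigma exp(theta t) dB_t. Integrating from 0 to t gives X_t = x_0 * exp(-theta t) + sigma * int_0^t exp(-theta (t-s)) dB_s for any initial x_0. The Itô integral has variance (by the Itô isometry) sigma^2 * int_0^t exp(-2 theta (t - s)) ds = sigma^2 * (1 - exp(-2 theta t)) / (2 theta), independent of x_0.
With theta = 4/5, sigma = 1/2:
  Var(X_t) = (1/2)^2 * (1 - exp(-2*4/5 t)) / (2 * 4/5) = 5/32 - 5*exp(-8*t/5)/32.
As t -> infinity, exp(-2*4/5 t) -> 0, so the stationary variance is sigma^2 / (2 theta) = 5/32.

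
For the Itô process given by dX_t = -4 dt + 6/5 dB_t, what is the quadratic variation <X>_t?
<X>_t = 36*t/25

For an Itô process dX_t = a(t) dt + b(t) dB_t, the quadratic variation is <X>_t = int_0^t b(s)^2 ds (the drift term does not contribute). Here b(s) = 6/5, so
  b(s)^2 = 36/25.
Integrating from 0 to t:
  <X>_t = int_0^t (36/25) ds = 36*t/25.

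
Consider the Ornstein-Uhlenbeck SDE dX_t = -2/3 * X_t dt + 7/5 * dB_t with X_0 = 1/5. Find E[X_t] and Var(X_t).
E[X_t] = exp(-2*t/3)/5; Var(X_t) = 147/100 - 147*exp(-4*t/3)/100

The OU SDE dX = -theta X dt + sigma dB admits the integrating factor exp(theta t): d(exp(theta t) X_t) = sigma exp(theta t) dB_t. Integrating from 0 to t:
  X_t = x_0 * exp(-theta t) + sigma * int_0^t exp(-theta (t-s)) dB_s.
The Itô integral has mean 0 and (by the Itô isometry) variance sigma^2 * int_0^t exp(-2 theta (t - s)) ds = sigma^2 * (1 - exp(-2 theta t)) / (2 theta).
With theta = 2/3, sigma = 7/5, x_0 = 1/5:
  E[X_t] = 1/5 * exp(-2/3 t) = exp(-2*t/3)/5
  Var(X_t) = (7/5)^2 * (1 - exp(-2*2/3 t)) / (2 * 2/3) = 147/100 - 147*exp(-4*t/3)/100.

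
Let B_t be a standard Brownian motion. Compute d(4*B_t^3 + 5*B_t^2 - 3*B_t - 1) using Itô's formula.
d(4*B_t^3 + 5*B_t^2 - 3*B_t - 1) = (12*B_t + 5) dt + (12*B_t^2 + 10*B_t - 3) dB_t

Itô's formula for f(B_t) gives d f(B_t) = f'(B_t) dB_t + (1/2) f''(B_t) dt. Compute derivatives of f(x) = 4*x^3 + 5*x^2 - 3*x - 1:
  f'(x)  = 12*x^2 + 10*x - 3
  f''(x) = 24*x + 10
Substitute x = B_t and multiply the f'' term by 1/2:
  drift     = (1/2) * (24*x + 10) evaluated at B_t = 12*B_t + 5
  diffusion = (12*x^2 + 10*x - 3) evaluated at B_t = 12*B_t^2 + 10*B_t - 3
Therefore d(4*B_t^3 + 5*B_t^2 - 3*B_t - 1) = (12*B_t + 5) dt + (12*B_t^2 + 10*B_t - 3) dB_t.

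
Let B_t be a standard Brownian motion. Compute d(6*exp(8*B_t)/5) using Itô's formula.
d(6*exp(8*B_t)/5) = (192*exp(8*B_t)/5) dt + (48*exp(8*B_t)/5) dB_t

Itô's formula for f(B_t) gives d f(B_t) = f'(B_t) dB_t + (1/2) f''(B_t) dt. Compute derivatives of f(x) = 6*exp(8*x)/5:
  f'(x)  = 48*exp(8*x)/5
  f''(x) = 384*exp(8*x)/5
Substitute x = B_t and multiply the f'' term by 1/2:
  drift     = (1/2) * (384*exp(8*x)/5) evaluated at B_t = 192*exp(8*B_t)/5
  diffusion = (48*exp(8*x)/5) evaluated at B_t = 48*exp(8*B_t)/5
Therefore d(6*exp(8*B_t)/5) = (192*exp(8*B_t)/5) dt + (48*exp(8*B_t)/5) dB_t.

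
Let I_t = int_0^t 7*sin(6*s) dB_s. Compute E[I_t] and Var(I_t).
E[I_t] = 0; Var(I_t) = 49*t/2 - 49*sin(12*t)/24

The Itô integral of a deterministic integrand f(s) has mean 0 because each increment f(s) * (B_{s+ds} - B_s) has mean 0. By the Itô isometry:
  Var( int_0^t f(s) dB_s ) = E[ (int_0^t f(s) dB_s)^2 ] = int_0^t f(s)^2 ds.
Here f(s) = 7*sin(6*s), so f(s)^2 = 49*sin(6*s)^2. Integrate:
  int_0^t (49*sin(6*s)^2) ds = 49*t/2 - 49*sin(12*t)/24.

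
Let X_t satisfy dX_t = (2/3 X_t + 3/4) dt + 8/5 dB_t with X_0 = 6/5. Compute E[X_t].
E[X_t] = 93*exp(2*t/3)/40 - 9/8

Taking expectations and using E[dB_t] = 0, the mean m(t) = E[X_t] satisfies the ODE m'(t) = a m(t) + b with m(0) = x_0. With a = 2/3, b = 3/4, x_0 = 6/5, the solution is
  m(t) = x_0 * exp(a t) + (b/a) * (exp(a t) - 1)
       = (6/5) * exp((2/3) t) + ((3/4)/(2/3)) * (exp((2/3) t) - 1)
       = 93*exp(2*t/3)/40 - 9/8.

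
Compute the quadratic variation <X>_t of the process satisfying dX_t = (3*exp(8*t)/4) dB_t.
<X>_t = 9*exp(16*t)/256 - 9/256

For an Itô process dX_t = a(t) dt + b(t) dB_t, the quadratic variation is <X>_t = int_0^t b(s)^2 ds (the drift term does not contribute). Here b(s) = 3*exp(8*s)/4, so
  b(s)^2 = 9*exp(16*s)/16.
Integrating from 0 to t:
  <X>_t = int_0^t (9*exp(16*s)/16) ds = 9*exp(16*t)/256 - 9/256.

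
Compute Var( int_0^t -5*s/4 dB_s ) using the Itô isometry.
Var = 25*t^3/48

The Itô integral of a deterministic integrand f(s) has mean 0 because each increment f(s) * (B_{s+ds} - B_s) has mean 0. By the Itô isometry:
  Var( int_0^t f(s) dB_s ) = E[ (int_0^t f(s) dB_s)^2 ] = int_0^t f(s)^2 ds.
Here f(s) = -5*s/4, so f(s)^2 = 25*s^2/16. Integrate:
  int_0^t (25*s^2/16) ds = 25*t^3/48.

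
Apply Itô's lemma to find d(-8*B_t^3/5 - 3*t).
d(-8*B_t^3/5 - 3*t) = (-24*B_t/5 - 3) dt + (-24*B_t^2/5) dB_t

Itô's formula for f(t, x): d f(t, B_t) = (f_t + (1/2) f_xx) dt + f_x dB_t. Compute partials of f(t, x) = -3*t - 8*x^3/5:
  f_t(t,x)  = -3
  f_x(t,x)  = -24*x^2/5
  f_xx(t,x) = -48*x/5
Assemble drift = f_t + (1/2) f_xx = -24*x/5 - 3 and diffusion = f_x = -24*x^2/5. Substituting x = B_t:
  d(-8*B_t^3/5 - 3*t) = (-24*B_t/5 - 3) dt + (-24*B_t^2/5) dB_t.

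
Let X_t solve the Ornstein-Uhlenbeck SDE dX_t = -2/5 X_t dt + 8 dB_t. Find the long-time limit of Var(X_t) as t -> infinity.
lim Var(X_t) = 80

The OU SDE dX = -theta X dt + sigma dB admits the integrating factor exp(theta t): d(exp(theta t) X_t) = sigma exp(theta t) dB_t. Integrating from 0 to t gives X_t = x_0 * exp(-theta t) + sigma * int_0^t exp(-theta (t-s)) dB_s for any initial x_0. The Itô integral has variance (by the Itô isometry) sigma^2 * int_0^t exp(-2 theta (t - s)) ds = sigma^2 * (1 - exp(-2 theta t)) / (2 theta), independent of x_0.
With theta = 2/5, sigma = 8:
  Var(X_t) = (8)^2 * (1 - exp(-2*2/5 t)) / (2 * 2/5) = 80 - 80*exp(-4*t/5).
As t -> infinity, exp(-2*2/5 t) -> 0, so the stationary variance is sigma^2 / (2 theta) = 80.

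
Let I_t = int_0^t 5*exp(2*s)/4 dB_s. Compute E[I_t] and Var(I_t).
E[I_t] = 0; Var(I_t) = 25*exp(4*t)/64 - 25/64

The Itô integral of a deterministic integrand f(s) has mean 0 because each increment f(s) * (B_{s+ds} - B_s) has mean 0. By the Itô isometry:
  Var( int_0^t f(s) dB_s ) = E[ (int_0^t f(s) dB_s)^2 ] = int_0^t f(s)^2 ds.
Here f(s) = 5*exp(2*s)/4, so f(s)^2 = 25*exp(4*s)/16. Integrate:
  int_0^t (25*exp(4*s)/16) ds = 25*exp(4*t)/64 - 25/64.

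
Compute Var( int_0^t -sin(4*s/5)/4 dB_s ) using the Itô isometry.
Var = t/32 - 5*sin(4*t/5)*cos(4*t/5)/128

The Itô integral of a deterministic integrand f(s) has mean 0 because each increment f(s) * (B_{s+ds} - B_s) has mean 0. By the Itô isometry:
  Var( int_0^t f(s) dB_s ) = E[ (int_0^t f(s) dB_s)^2 ] = int_0^t f(s)^2 ds.
Here f(s) = -sin(4*s/5)/4, so f(s)^2 = sin(4*s/5)^2/16. Integrate:
  int_0^t (sin(4*s/5)^2/16) ds = t/32 - 5*sin(4*t/5)*cos(4*t/5)/128.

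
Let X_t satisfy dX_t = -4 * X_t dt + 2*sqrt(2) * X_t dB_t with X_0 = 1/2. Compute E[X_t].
E[X_t] = exp(-4*t)/2

For GBM dX = mu X dt + sigma X dB with X_0 = x_0, apply Itô to Y = log X: dY = (mu - sigma^2/2) dt + sigma dB, so Y_t = log(x_0) + (mu - sigma^2/2) t + sigma B_t and hence X_t = x_0 * exp((mu - sigma^2/2) t + sigma B_t).
With mu = -4, sigma = 2*sqrt(2), x_0 = 1/2, this gives:
  X_t = 1/2 * exp((-8) * t + (2*sqrt(2)) * B_t).
Since sigma*B_t ~ Normal(0, sigma^2 t), E[exp(sigma*B_t)] = exp(sigma^2 t / 2); so E[X_t] = x_0 * exp((mu - sigma^2/2) t) * exp(sigma^2 t / 2) = x_0 * exp(mu t) = exp(-4*t)/2.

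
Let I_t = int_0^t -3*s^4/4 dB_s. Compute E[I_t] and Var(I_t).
E[I_t] = 0; Var(I_t) = t^9/16

The Itô integral of a deterministic integrand f(s) has mean 0 because each increment f(s) * (B_{s+ds} - B_s) has mean 0. By the Itô isometry:
  Var( int_0^t f(s) dB_s ) = E[ (int_0^t f(s) dB_s)^2 ] = int_0^t f(s)^2 ds.
Here f(s) = -3*s^4/4, so f(s)^2 = 9*s^8/16. Integrate:
  int_0^t (9*s^8/16) ds = t^9/16.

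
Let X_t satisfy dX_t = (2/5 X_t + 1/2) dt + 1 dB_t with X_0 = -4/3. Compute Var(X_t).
Var(X_t) = 5*exp(4*t/5)/4 - 5/4

The variance V(t) = Var(X_t) satisfies V'(t) = 2 a V(t) + c^2 with V(0) = 0 (drift coefficient is linear in X, diffusion is constant). With a = 2/5, c = 1, the solution is
  V(t) = (c^2 / (2 a)) * (exp(2 a t) - 1)
       = (1^2 / (2*(2/5))) * (exp((4/5) t) - 1)
       = 5*exp(4*t/5)/4 - 5/4.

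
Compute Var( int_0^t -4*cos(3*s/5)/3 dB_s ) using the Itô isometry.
Var = 8*t/9 + 20*sin(6*t/5)/27

The Itô integral of a deterministic integrand f(s) has mean 0 because each increment f(s) * (B_{s+ds} - B_s) has mean 0. By the Itô isometry:
  Var( int_0^t f(s) dB_s ) = E[ (int_0^t f(s) dB_s)^2 ] = int_0^t f(s)^2 ds.
Here f(s) = -4*cos(3*s/5)/3, so f(s)^2 = 16*cos(3*s/5)^2/9. Integrate:
  int_0^t (16*cos(3*s/5)^2/9) ds = 8*t/9 + 20*sin(6*t/5)/27.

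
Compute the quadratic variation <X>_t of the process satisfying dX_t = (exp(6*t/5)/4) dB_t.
<X>_t = 5*exp(12*t/5)/192 - 5/192

For an Itô process dX_t = a(t) dt + b(t) dB_t, the quadratic variation is <X>_t = int_0^t b(s)^2 ds (the drift term does not contribute). Here b(s) = exp(6*s/5)/4, so
  b(s)^2 = exp(12*s/5)/16.
Integrating from 0 to t:
  <X>_t = int_0^t (exp(12*s/5)/16) ds = 5*exp(12*t/5)/192 - 5/192.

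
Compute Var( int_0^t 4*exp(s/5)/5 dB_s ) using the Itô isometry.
Var = 8*exp(2*t/5)/5 - 8/5

The Itô integral of a deterministic integrand f(s) has mean 0 because each increment f(s) * (B_{s+ds} - B_s) has mean 0. By the Itô isometry:
  Var( int_0^t f(s) dB_s ) = E[ (int_0^t f(s) dB_s)^2 ] = int_0^t f(s)^2 ds.
Here f(s) = 4*exp(s/5)/5, so f(s)^2 = 16*exp(2*s/5)/25. Integrate:
  int_0^t (16*exp(2*s/5)/25) ds = 8*exp(2*t/5)/5 - 8/5.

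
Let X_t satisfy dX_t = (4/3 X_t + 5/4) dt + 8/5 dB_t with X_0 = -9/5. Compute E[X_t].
E[X_t] = -69*exp(4*t/3)/80 - 15/16

Taking expectations and using E[dB_t] = 0, the mean m(t) = E[X_t] satisfies the ODE m'(t) = a m(t) + b with m(0) = x_0. With a = 4/3, b = 5/4, x_0 = -9/5, the solution is
  m(t) = x_0 * exp(a t) + (b/a) * (exp(a t) - 1)
       = (-9/5) * exp((4/3) t) + ((5/4)/(4/3)) * (exp((4/3) t) - 1)
       = -69*exp(4*t/3)/80 - 15/16.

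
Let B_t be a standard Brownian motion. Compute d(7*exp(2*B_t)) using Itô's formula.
d(7*exp(2*B_t)) = (14*exp(2*B_t)) dt + (14*exp(2*B_t)) dB_t

Itô's formula for f(B_t) gives d f(B_t) = f'(B_t) dB_t + (1/2) f''(B_t) dt. Compute derivatives of f(x) = 7*exp(2*x):
  f'(x)  = 14*exp(2*x)
  f''(x) = 28*exp(2*x)
Substitute x = B_t and multiply the f'' term by 1/2:
  drift     = (1/2) * (28*exp(2*x)) evaluated at B_t = 14*exp(2*B_t)
  diffusion = (14*exp(2*x)) evaluated at B_t = 14*exp(2*B_t)
Therefore d(7*exp(2*B_t)) = (14*exp(2*B_t)) dt + (14*exp(2*B_t)) dB_t.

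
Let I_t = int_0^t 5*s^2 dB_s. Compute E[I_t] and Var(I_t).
E[I_t] = 0; Var(I_t) = 5*t^5

The Itô integral of a deterministic integrand f(s) has mean 0 because each increment f(s) * (B_{s+ds} - B_s) has mean 0. By the Itô isometry:
  Var( int_0^t f(s) dB_s ) = E[ (int_0^t f(s) dB_s)^2 ] = int_0^t f(s)^2 ds.
Here f(s) = 5*s^2, so f(s)^2 = 25*s^4. Integrate:
  int_0^t (25*s^4) ds = 5*t^5.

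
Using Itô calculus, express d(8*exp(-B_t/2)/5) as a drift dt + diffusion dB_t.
d(8*exp(-B_t/2)/5) = (exp(-B_t/2)/5) dt + (-4*exp(-B_t/2)/5) dB_t

Itô's formula for f(B_t) gives d f(B_t) = f'(B_t) dB_t + (1/2) f''(B_t) dt. Compute derivatives of f(x) = 8*exp(-x/2)/5:
  f'(x)  = -4*exp(-x/2)/5
  f''(x) = 2*exp(-x/2)/5
Substitute x = B_t and multiply the f'' term by 1/2:
  drift     = (1/2) * (2*exp(-x/2)/5) evaluated at B_t = exp(-B_t/2)/5
  diffusion = (-4*exp(-x/2)/5) evaluated at B_t = -4*exp(-B_t/2)/5
Therefore d(8*exp(-B_t/2)/5) = (exp(-B_t/2)/5) dt + (-4*exp(-B_t/2)/5) dB_t.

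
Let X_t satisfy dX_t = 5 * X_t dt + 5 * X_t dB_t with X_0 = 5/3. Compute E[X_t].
E[X_t] = 5*exp(5*t)/3

For GBM dX = mu X dt + sigma X dB with X_0 = x_0, apply Itô to Y = log X: dY = (mu - sigma^2/2) dt + sigma dB, so Y_t = log(x_0) + (mu - sigma^2/2) t + sigma B_t and hence X_t = x_0 * exp((mu - sigma^2/2) t + sigma B_t).
With mu = 5, sigma = 5, x_0 = 5/3, this gives:
  X_t = 5/3 * exp((-15/2) * t + (5) * B_t).
Since sigma*B_t ~ Normal(0, sigma^2 t), E[exp(sigma*B_t)] = exp(sigma^2 t / 2); so E[X_t] = x_0 * exp((mu - sigma^2/2) t) * exp(sigma^2 t / 2) = x_0 * exp(mu t) = 5*exp(5*t)/3.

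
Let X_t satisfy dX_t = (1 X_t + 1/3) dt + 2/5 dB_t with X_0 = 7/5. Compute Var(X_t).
Var(X_t) = 2*exp(2*t)/25 - 2/25

The variance V(t) = Var(X_t) satisfies V'(t) = 2 a V(t) + c^2 with V(0) = 0 (drift coefficient is linear in X, diffusion is constant). With a = 1, c = 2/5, the solution is
  V(t) = (c^2 / (2 a)) * (exp(2 a t) - 1)
       = ((2/5)^2 / (2*1)) * (exp(2 t) - 1)
       = 2*exp(2*t)/25 - 2/25.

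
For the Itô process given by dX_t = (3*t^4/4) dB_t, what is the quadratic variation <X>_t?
<X>_t = t^9/16

For an Itô process dX_t = a(t) dt + b(t) dB_t, the quadratic variation is <X>_t = int_0^t b(s)^2 ds (the drift term does not contribute). Here b(s) = 3*s^4/4, so
  b(s)^2 = 9*s^8/16.
Integrating from 0 to t:
  <X>_t = int_0^t (9*s^8/16) ds = t^9/16.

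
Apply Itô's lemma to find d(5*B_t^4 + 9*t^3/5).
d(5*B_t^4 + 9*t^3/5) = (30*B_t^2 + 27*t^2/5) dt + (20*B_t^3) dB_t

Itô's formula for f(t, x): d f(t, B_t) = (f_t + (1/2) f_xx) dt + f_x dB_t. Compute partials of f(t, x) = 9*t^3/5 + 5*x^4:
  f_t(t,x)  = 27*t^2/5
  f_x(t,x)  = 20*x^3
  f_xx(t,x) = 60*x^2
Assemble drift = f_t + (1/2) f_xx = 27*t^2/5 + 30*x^2 and diffusion = f_x = 20*x^3. Substituting x = B_t:
  d(5*B_t^4 + 9*t^3/5) = (30*B_t^2 + 27*t^2/5) dt + (20*B_t^3) dB_t.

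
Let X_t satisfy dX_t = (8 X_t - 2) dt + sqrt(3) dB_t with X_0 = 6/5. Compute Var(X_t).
Var(X_t) = 3*exp(16*t)/16 - 3/16

The variance V(t) = Var(X_t) satisfies V'(t) = 2 a V(t) + c^2 with V(0) = 0 (drift coefficient is linear in X, diffusion is constant). With a = 8, c = sqrt(3), the solution is
  V(t) = (c^2 / (2 a)) * (exp(2 a t) - 1)
       = (sqrt(3)^2 / (2*8)) * (exp(16 t) - 1)
       = 3*exp(16*t)/16 - 3/16.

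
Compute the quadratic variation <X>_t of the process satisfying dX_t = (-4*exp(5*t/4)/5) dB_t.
<X>_t = 32*exp(5*t/2)/125 - 32/125

For an Itô process dX_t = a(t) dt + b(t) dB_t, the quadratic variation is <X>_t = int_0^t b(s)^2 ds (the drift term does not contribute). Here b(s) = -4*exp(5*s/4)/5, so
  b(s)^2 = 16*exp(5*s/2)/25.
Integrating from 0 to t:
  <X>_t = int_0^t (16*exp(5*s/2)/25) ds = 32*exp(5*t/2)/125 - 32/125.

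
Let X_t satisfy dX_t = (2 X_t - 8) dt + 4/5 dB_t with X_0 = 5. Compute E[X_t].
E[X_t] = exp(2*t) + 4

Taking expectations and using E[dB_t] = 0, the mean m(t) = E[X_t] satisfies the ODE m'(t) = a m(t) + b with m(0) = x_0. With a = 2, b = -8, x_0 = 5, the solution is
  m(t) = x_0 * exp(a t) + (b/a) * (exp(a t) - 1)
       = 5 * exp(2 t) + ((-8)/2) * (exp(2 t) - 1)
       = exp(2*t) + 4.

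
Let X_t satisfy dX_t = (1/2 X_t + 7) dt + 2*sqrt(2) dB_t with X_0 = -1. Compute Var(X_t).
Var(X_t) = 8*exp(t) - 8

The variance V(t) = Var(X_t) satisfies V'(t) = 2 a V(t) + c^2 with V(0) = 0 (drift coefficient is linear in X, diffusion is constant). With a = 1/2, c = 2*sqrt(2), the solution is
  V(t) = (c^2 / (2 a)) * (exp(2 a t) - 1)
       = ((2*sqrt(2))^2 / (2*(1/2))) * (exp(1 t) - 1)
       = 8*exp(t) - 8.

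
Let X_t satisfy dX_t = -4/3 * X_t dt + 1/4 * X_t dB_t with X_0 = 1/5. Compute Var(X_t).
Var(X_t) = (exp(t/16) - 1)*exp(-8*t/3)/25

For GBM dX = mu X dt + sigma X dB with X_0 = x_0, apply Itô to Y = log X: dY = (mu - sigma^2/2) dt + sigma dB, so Y_t = log(x_0) + (mu - sigma^2/2) t + sigma B_t and hence X_t = x_0 * exp((mu - sigma^2/2) t + sigma B_t).
With mu = -4/3, sigma = 1/4, x_0 = 1/5, this gives:
  X_t = 1/5 * exp((-131/96) * t + (1/4) * B_t).
Since sigma*B_t ~ Normal(0, sigma^2 t), E[exp(sigma*B_t)] = exp(sigma^2 t / 2); so E[X_t] = x_0 * exp((mu - sigma^2/2) t) * exp(sigma^2 t / 2) = x_0 * exp(mu t) = exp(-4*t/3)/5.
Var(X_t) = E[X_t^2] - (E[X_t])^2 = x_0^2 * exp(2 mu t) * (exp(sigma^2 t) - 1) = (exp(t/16) - 1)*exp(-8*t/3)/25.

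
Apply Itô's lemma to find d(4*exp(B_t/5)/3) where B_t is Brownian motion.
d(4*exp(B_t/5)/3) = (2*exp(B_t/5)/75) dt + (4*exp(B_t/5)/15) dB_t

Itô's formula for f(B_t) gives d f(B_t) = f'(B_t) dB_t + (1/2) f''(B_t) dt. Compute derivatives of f(x) = 4*exp(x/5)/3:
  f'(x)  = 4*exp(x/5)/15
  f''(x) = 4*exp(x/5)/75
Substitute x = B_t and multiply the f'' term by 1/2:
  drift     = (1/2) * (4*exp(x/5)/75) evaluated at B_t = 2*exp(B_t/5)/75
  diffusion = (4*exp(x/5)/15) evaluated at B_t = 4*exp(B_t/5)/15
Therefore d(4*exp(B_t/5)/3) = (2*exp(B_t/5)/75) dt + (4*exp(B_t/5)/15) dB_t.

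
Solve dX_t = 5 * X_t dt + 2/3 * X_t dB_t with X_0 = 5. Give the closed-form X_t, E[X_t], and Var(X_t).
X_t = 5 * exp((43/9) t + (2/3) B_t); E[X_t] = 5*exp(5*t); Var(X_t) = 25*(exp(4*t/9) - 1)*exp(10*t)

For GBM dX = mu X dt + sigma X dB with X_0 = x_0, apply Itô to Y = log X: dY = (mu - sigma^2/2) dt + sigma dB, so Y_t = log(x_0) + (mu - sigma^2/2) t + sigma B_t and hence X_t = x_0 * exp((mu - sigma^2/2) t + sigma B_t).
With mu = 5, sigma = 2/3, x_0 = 5, this gives:
  X_t = 5 * exp((43/9) * t + (2/3) * B_t).
Since sigma*B_t ~ Normal(0, sigma^2 t), E[exp(sigma*B_t)] = exp(sigma^2 t / 2); so E[X_t] = x_0 * exp((mu - sigma^2/2) t) * exp(sigma^2 t / 2) = x_0 * exp(mu t) = 5*exp(5*t).
Var(X_t) = E[X_t^2] - (E[X_t])^2 = x_0^2 * exp(2 mu t) * (exp(sigma^2 t) - 1) = 25*(exp(4*t/9) - 1)*exp(10*t).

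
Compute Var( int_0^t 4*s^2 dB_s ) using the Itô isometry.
Var = 16*t^5/5

The Itô integral of a deterministic integrand f(s) has mean 0 because each increment f(s) * (B_{s+ds} - B_s) has mean 0. By the Itô isometry:
  Var( int_0^t f(s) dB_s ) = E[ (int_0^t f(s) dB_s)^2 ] = int_0^t f(s)^2 ds.
Here f(s) = 4*s^2, so f(s)^2 = 16*s^4. Integrate:
  int_0^t (16*s^4) ds = 16*t^5/5.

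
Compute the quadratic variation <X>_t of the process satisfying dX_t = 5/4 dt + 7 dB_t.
<X>_t = 49*t

For an Itô process dX_t = a(t) dt + b(t) dB_t, the quadratic variation is <X>_t = int_0^t b(s)^2 ds (the drift term does not contribute). Here b(s) = 7, so
  b(s)^2 = 49.
Integrating from 0 to t:
  <X>_t = int_0^t (49) ds = 49*t.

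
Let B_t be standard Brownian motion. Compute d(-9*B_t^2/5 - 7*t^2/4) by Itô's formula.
d(-9*B_t^2/5 - 7*t^2/4) = (-7*t/2 - 9/5) dt + (-18*B_t/5) dB_t

Itô's formula for f(t, x): d f(t, B_t) = (f_t + (1/2) f_xx) dt + f_x dB_t. Compute partials of f(t, x) = -7*t^2/4 - 9*x^2/5:
  f_t(t,x)  = -7*t/2
  f_x(t,x)  = -18*x/5
  f_xx(t,x) = -18/5
Assemble drift = f_t + (1/2) f_xx = -7*t/2 - 9/5 and diffusion = f_x = -18*x/5. Substituting x = B_t:
  d(-9*B_t^2/5 - 7*t^2/4) = (-7*t/2 - 9/5) dt + (-18*B_t/5) dB_t.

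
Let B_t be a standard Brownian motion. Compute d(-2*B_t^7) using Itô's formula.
d(-2*B_t^7) = (-42*B_t^5) dt + (-14*B_t^6) dB_t

Itô's formula for f(B_t) gives d f(B_t) = f'(B_t) dB_t + (1/2) f''(B_t) dt. Compute derivatives of f(x) = -2*x^7:
  f'(x)  = -14*x^6
  f''(x) = -84*x^5
Substitute x = B_t and multiply the f'' term by 1/2:
  drift     = (1/2) * (-84*x^5) evaluated at B_t = -42*B_t^5
  diffusion = (-14*x^6) evaluated at B_t = -14*B_t^6
Therefore d(-2*B_t^7) = (-42*B_t^5) dt + (-14*B_t^6) dB_t.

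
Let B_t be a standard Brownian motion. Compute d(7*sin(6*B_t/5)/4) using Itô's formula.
d(7*sin(6*B_t/5)/4) = (-63*sin(6*B_t/5)/50) dt + (21*cos(6*B_t/5)/10) dB_t

Itô's formula for f(B_t) gives d f(B_t) = f'(B_t) dB_t + (1/2) f''(B_t) dt. Compute derivatives of f(x) = 7*sin(6*x/5)/4:
  f'(x)  = 21*cos(6*x/5)/10
  f''(x) = -63*sin(6*x/5)/25
Substitute x = B_t and multiply the f'' term by 1/2:
  drift     = (1/2) * (-63*sin(6*x/5)/25) evaluated at B_t = -63*sin(6*B_t/5)/50
  diffusion = (21*cos(6*x/5)/10) evaluated at B_t = 21*cos(6*B_t/5)/10
Therefore d(7*sin(6*B_t/5)/4) = (-63*sin(6*B_t/5)/50) dt + (21*cos(6*B_t/5)/10) dB_t.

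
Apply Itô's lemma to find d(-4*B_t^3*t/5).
d(-4*B_t^3*t/5) = (4*B_t*(-B_t^2 - 3*t)/5) dt + (-12*B_t^2*t/5) dB_t

Itô's formula for f(t, x): d f(t, B_t) = (f_t + (1/2) f_xx) dt + f_x dB_t. Compute partials of f(t, x) = -4*t*x^3/5:
  f_t(t,x)  = -4*x^3/5
  f_x(t,x)  = -12*t*x^2/5
  f_xx(t,x) = -24*t*x/5
Assemble drift = f_t + (1/2) f_xx = 4*x*(-3*t - x^2)/5 and diffusion = f_x = -12*t*x^2/5. Substituting x = B_t:
  d(-4*B_t^3*t/5) = (4*B_t*(-B_t^2 - 3*t)/5) dt + (-12*B_t^2*t/5) dB_t.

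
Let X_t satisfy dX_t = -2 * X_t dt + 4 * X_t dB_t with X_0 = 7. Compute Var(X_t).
Var(X_t) = (49*exp(16*t) - 49)*exp(-4*t)

For GBM dX = mu X dt + sigma X dB with X_0 = x_0, apply Itô to Y = log X: dY = (mu - sigma^2/2) dt + sigma dB, so Y_t = log(x_0) + (mu - sigma^2/2) t + sigma B_t and hence X_t = x_0 * exp((mu - sigma^2/2) t + sigma B_t).
With mu = -2, sigma = 4, x_0 = 7, this gives:
  X_t = 7 * exp((-10) * t + (4) * B_t).
Since sigma*B_t ~ Normal(0, sigma^2 t), E[exp(sigma*B_t)] = exp(sigma^2 t / 2); so E[X_t] = x_0 * exp((mu - sigma^2/2) t) * exp(sigma^2 t / 2) = x_0 * exp(mu t) = 7*exp(-2*t).
Var(X_t) = E[X_t^2] - (E[X_t])^2 = x_0^2 * exp(2 mu t) * (exp(sigma^2 t) - 1) = (49*exp(16*t) - 49)*exp(-4*t).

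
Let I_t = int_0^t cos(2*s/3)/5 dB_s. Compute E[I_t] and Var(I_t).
E[I_t] = 0; Var(I_t) = t/50 + 3*sin(4*t/3)/200

The Itô integral of a deterministic integrand f(s) has mean 0 because each increment f(s) * (B_{s+ds} - B_s) has mean 0. By the Itô isometry:
  Var( int_0^t f(s) dB_s ) = E[ (int_0^t f(s) dB_s)^2 ] = int_0^t f(s)^2 ds.
Here f(s) = cos(2*s/3)/5, so f(s)^2 = cos(2*s/3)^2/25. Integrate:
  int_0^t (cos(2*s/3)^2/25) ds = t/50 + 3*sin(4*t/3)/200.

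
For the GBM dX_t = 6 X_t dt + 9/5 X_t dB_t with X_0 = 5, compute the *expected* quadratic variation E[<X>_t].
E[<X>_t] = 675*exp(381*t/25)/127 - 675/127

<X>_t = int_0^t ((9/5) * X_s)^2 ds. Taking expectation inside the integral: E[<X>_t] = (9/5)^2 * int_0^t E[X_s^2] ds. For GBM, E[X_s^2] = x_0^2 * exp((2 mu + sigma^2) s). Integrating:
  E[<X>_t] = (9/5)^2 * 5^2 * (exp((2*6 + (9/5)^2) t) - 1) / (2*6 + (9/5)^2)
           = (9/5)^2 * 5^2 * (exp((381/25) t) - 1) / (381/25) = 675*exp(381*t/25)/127 - 675/127.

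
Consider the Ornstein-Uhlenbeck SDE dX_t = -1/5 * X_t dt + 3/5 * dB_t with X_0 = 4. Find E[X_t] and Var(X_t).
E[X_t] = 4*exp(-t/5); Var(X_t) = 9/10 - 9*exp(-2*t/5)/10

The OU SDE dX = -theta X dt + sigma dB admits the integrating factor exp(theta t): d(exp(theta t) X_t) = sigma exp(theta t) dB_t. Integrating from 0 to t:
  X_t = x_0 * exp(-theta t) + sigma * int_0^t exp(-theta (t-s)) dB_s.
The Itô integral has mean 0 and (by the Itô isometry) variance sigma^2 * int_0^t exp(-2 theta (t - s)) ds = sigma^2 * (1 - exp(-2 theta t)) / (2 theta).
With theta = 1/5, sigma = 3/5, x_0 = 4:
  E[X_t] = 4 * exp(-1/5 t) = 4*exp(-t/5)
  Var(X_t) = (3/5)^2 * (1 - exp(-2*1/5 t)) / (2 * 1/5) = 9/10 - 9*exp(-2*t/5)/10.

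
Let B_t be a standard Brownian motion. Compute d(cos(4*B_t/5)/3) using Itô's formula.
d(cos(4*B_t/5)/3) = (-8*cos(4*B_t/5)/75) dt + (-4*sin(4*B_t/5)/15) dB_t

Itô's formula for f(B_t) gives d f(B_t) = f'(B_t) dB_t + (1/2) f''(B_t) dt. Compute derivatives of f(x) = cos(4*x/5)/3:
  f'(x)  = -4*sin(4*x/5)/15
  f''(x) = -16*cos(4*x/5)/75
Substitute x = B_t and multiply the f'' term by 1/2:
  drift     = (1/2) * (-16*cos(4*x/5)/75) evaluated at B_t = -8*cos(4*B_t/5)/75
  diffusion = (-4*sin(4*x/5)/15) evaluated at B_t = -4*sin(4*B_t/5)/15
Therefore d(cos(4*B_t/5)/3) = (-8*cos(4*B_t/5)/75) dt + (-4*sin(4*B_t/5)/15) dB_t.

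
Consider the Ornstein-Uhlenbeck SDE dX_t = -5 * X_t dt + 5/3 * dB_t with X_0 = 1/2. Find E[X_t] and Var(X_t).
E[X_t] = exp(-5*t)/2; Var(X_t) = 5/18 - 5*exp(-10*t)/18

The OU SDE dX = -theta X dt + sigma dB admits the integrating factor exp(theta t): d(exp(theta t) X_t) = sigma exp(theta t) dB_t. Integrating from 0 to t:
  X_t = x_0 * exp(-theta t) + sigma * int_0^t exp(-theta (t-s)) dB_s.
The Itô integral has mean 0 and (by the Itô isometry) variance sigma^2 * int_0^t exp(-2 theta (t - s)) ds = sigma^2 * (1 - exp(-2 theta t)) / (2 theta).
With theta = 5, sigma = 5/3, x_0 = 1/2:
  E[X_t] = 1/2 * exp(-5 t) = exp(-5*t)/2
  Var(X_t) = (5/3)^2 * (1 - exp(-2*5 t)) / (2 * 5) = 5/18 - 5*exp(-10*t)/18.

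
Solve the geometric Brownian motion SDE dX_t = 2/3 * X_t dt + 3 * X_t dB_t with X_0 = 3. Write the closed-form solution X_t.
X_t = 3 * exp((-23/6) * t + (3) * B_t)

For GBM dX = mu X dt + sigma X dB with X_0 = x_0, apply Itô to Y = log X: dY = (mu - sigma^2/2) dt + sigma dB, so Y_t = log(x_0) + (mu - sigma^2/2) t + sigma B_t and hence X_t = x_0 * exp((mu - sigma^2/2) t + sigma B_t).
With mu = 2/3, sigma = 3, x_0 = 3, this gives:
  X_t = 3 * exp((-23/6) * t + (3) * B_t).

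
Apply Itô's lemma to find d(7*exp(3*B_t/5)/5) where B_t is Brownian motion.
d(7*exp(3*B_t/5)/5) = (63*exp(3*B_t/5)/250) dt + (21*exp(3*B_t/5)/25) dB_t

Itô's formula for f(B_t) gives d f(B_t) = f'(B_t) dB_t + (1/2) f''(B_t) dt. Compute derivatives of f(x) = 7*exp(3*x/5)/5:
  f'(x)  = 21*exp(3*x/5)/25
  f''(x) = 63*exp(3*x/5)/125
Substitute x = B_t and multiply the f'' term by 1/2:
  drift     = (1/2) * (63*exp(3*x/5)/125) evaluated at B_t = 63*exp(3*B_t/5)/250
  diffusion = (21*exp(3*x/5)/25) evaluated at B_t = 21*exp(3*B_t/5)/25
Therefore d(7*exp(3*B_t/5)/5) = (63*exp(3*B_t/5)/250) dt + (21*exp(3*B_t/5)/25) dB_t.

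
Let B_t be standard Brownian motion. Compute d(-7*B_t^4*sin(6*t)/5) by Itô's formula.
d(-7*B_t^4*sin(6*t)/5) = (-42*B_t^2*(B_t^2*cos(6*t) + sin(6*t))/5) dt + (-28*B_t^3*sin(6*t)/5) dB_t

Itô's formula for f(t, x): d f(t, B_t) = (f_t + (1/2) f_xx) dt + f_x dB_t. Compute partials of f(t, x) = -7*x^4*sin(6*t)/5:
  f_t(t,x)  = -42*x^4*cos(6*t)/5
  f_x(t,x)  = -28*x^3*sin(6*t)/5
  f_xx(t,x) = -84*x^2*sin(6*t)/5
Assemble drift = f_t + (1/2) f_xx = -42*x^2*(x^2*cos(6*t) + sin(6*t))/5 and diffusion = f_x = -28*x^3*sin(6*t)/5. Substituting x = B_t:
  d(-7*B_t^4*sin(6*t)/5) = (-42*B_t^2*(B_t^2*cos(6*t) + sin(6*t))/5) dt + (-28*B_t^3*sin(6*t)/5) dB_t.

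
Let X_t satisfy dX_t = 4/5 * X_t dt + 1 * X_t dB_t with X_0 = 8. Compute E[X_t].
E[X_t] = 8*exp(4*t/5)

For GBM dX = mu X dt + sigma X dB with X_0 = x_0, apply Itô to Y = log X: dY = (mu - sigma^2/2) dt + sigma dB, so Y_t = log(x_0) + (mu - sigma^2/2) t + sigma B_t and hence X_t = x_0 * exp((mu - sigma^2/2) t + sigma B_t).
With mu = 4/5, sigma = 1, x_0 = 8, this gives:
  X_t = 8 * exp((3/10) * t + (1) * B_t).
Since sigma*B_t ~ Normal(0, sigma^2 t), E[exp(sigma*B_t)] = exp(sigma^2 t / 2); so E[X_t] = x_0 * exp((mu - sigma^2/2) t) * exp(sigma^2 t / 2) = x_0 * exp(mu t) = 8*exp(4*t/5).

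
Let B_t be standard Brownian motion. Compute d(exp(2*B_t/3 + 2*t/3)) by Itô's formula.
d(exp(2*B_t/3 + 2*t/3)) = (8*exp(2*B_t/3 + 2*t/3)/9) dt + (2*exp(2*B_t/3 + 2*t/3)/3) dB_t

Itô's formula for f(t, x): d f(t, B_t) = (f_t + (1/2) f_xx) dt + f_x dB_t. Compute partials of f(t, x) = exp(2*t/3 + 2*x/3):
  f_t(t,x)  = 2*exp(2*t/3 + 2*x/3)/3
  f_x(t,x)  = 2*exp(2*t/3 + 2*x/3)/3
  f_xx(t,x) = 4*exp(2*t/3 + 2*x/3)/9
Assemble drift = f_t + (1/2) f_xx = 8*exp(2*t/3 + 2*x/3)/9 and diffusion = f_x = 2*exp(2*t/3 + 2*x/3)/3. Substituting x = B_t:
  d(exp(2*B_t/3 + 2*t/3)) = (8*exp(2*B_t/3 + 2*t/3)/9) dt + (2*exp(2*B_t/3 + 2*t/3)/3) dB_t.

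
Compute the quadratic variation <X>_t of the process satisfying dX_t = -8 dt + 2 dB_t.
<X>_t = 4*t

For an Itô process dX_t = a(t) dt + b(t) dB_t, the quadratic variation is <X>_t = int_0^t b(s)^2 ds (the drift term does not contribute). Here b(s) = 2, so
  b(s)^2 = 4.
Integrating from 0 to t:
  <X>_t = int_0^t (4) ds = 4*t.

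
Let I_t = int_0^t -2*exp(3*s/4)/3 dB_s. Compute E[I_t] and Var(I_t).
E[I_t] = 0; Var(I_t) = 8*exp(3*t/2)/27 - 8/27

The Itô integral of a deterministic integrand f(s) has mean 0 because each increment f(s) * (B_{s+ds} - B_s) has mean 0. By the Itô isometry:
  Var( int_0^t f(s) dB_s ) = E[ (int_0^t f(s) dB_s)^2 ] = int_0^t f(s)^2 ds.
Here f(s) = -2*exp(3*s/4)/3, so f(s)^2 = 4*exp(3*s/2)/9. Integrate:
  int_0^t (4*exp(3*s/2)/9) ds = 8*exp(3*t/2)/27 - 8/27.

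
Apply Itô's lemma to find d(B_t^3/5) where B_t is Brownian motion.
d(B_t^3/5) = (3*B_t/5) dt + (3*B_t^2/5) dB_t

Itô's formula for f(B_t) gives d f(B_t) = f'(B_t) dB_t + (1/2) f''(B_t) dt. Compute derivatives of f(x) = x^3/5:
  f'(x)  = 3*x^2/5
  f''(x) = 6*x/5
Substitute x = B_t and multiply the f'' term by 1/2:
  drift     = (1/2) * (6*x/5) evaluated at B_t = 3*B_t/5
  diffusion = (3*x^2/5) evaluated at B_t = 3*B_t^2/5
Therefore d(B_t^3/5) = (3*B_t/5) dt + (3*B_t^2/5) dB_t.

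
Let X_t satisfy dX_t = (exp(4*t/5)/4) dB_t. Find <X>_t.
<X>_t = 5*exp(8*t/5)/128 - 5/128

For an Itô process dX_t = a(t) dt + b(t) dB_t, the quadratic variation is <X>_t = int_0^t b(s)^2 ds (the drift term does not contribute). Here b(s) = exp(4*s/5)/4, so
  b(s)^2 = exp(8*s/5)/16.
Integrating from 0 to t:
  <X>_t = int_0^t (exp(8*s/5)/16) ds = 5*exp(8*t/5)/128 - 5/128.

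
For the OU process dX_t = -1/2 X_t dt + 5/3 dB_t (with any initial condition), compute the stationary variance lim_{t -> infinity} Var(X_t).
lim Var(X_t) = 25/9

The OU SDE dX = -theta X dt + sigma dB admits the integrating factor exp(theta t): d(exp(theta t) X_t) = sigma exp(theta t) dB_t. Integrating from 0 to t gives X_t = x_0 * exp(-theta t) + sigma * int_0^t exp(-theta (t-s)) dB_s for any initial x_0. The Itô integral has variance (by the Itô isometry) sigma^2 * int_0^t exp(-2 theta (t - s)) ds = sigma^2 * (1 - exp(-2 theta t)) / (2 theta), independent of x_0.
With theta = 1/2, sigma = 5/3:
  Var(X_t) = (5/3)^2 * (1 - exp(-2*1/2 t)) / (2 * 1/2) = 25/9 - 25*exp(-t)/9.
As t -> infinity, exp(-2*1/2 t) -> 0, so the stationary variance is sigma^2 / (2 theta) = 25/9.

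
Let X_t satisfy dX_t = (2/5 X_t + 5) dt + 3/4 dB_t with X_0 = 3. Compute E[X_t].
E[X_t] = 31*exp(2*t/5)/2 - 25/2

Taking expectations and using E[dB_t] = 0, the mean m(t) = E[X_t] satisfies the ODE m'(t) = a m(t) + b with m(0) = x_0. With a = 2/5, b = 5, x_0 = 3, the solution is
  m(t) = x_0 * exp(a t) + (b/a) * (exp(a t) - 1)
       = 3 * exp((2/5) t) + (5/(2/5)) * (exp((2/5) t) - 1)
       = 31*exp(2*t/5)/2 - 25/2.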